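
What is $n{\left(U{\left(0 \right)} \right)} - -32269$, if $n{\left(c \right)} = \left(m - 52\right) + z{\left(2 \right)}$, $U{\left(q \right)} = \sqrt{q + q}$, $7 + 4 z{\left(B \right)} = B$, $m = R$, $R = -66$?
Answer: $\frac{128599}{4} \approx 32150.0$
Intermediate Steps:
$m = -66$
$z{\left(B \right)} = - \frac{7}{4} + \frac{B}{4}$
$U{\left(q \right)} = \sqrt{2} \sqrt{q}$ ($U{\left(q \right)} = \sqrt{2 q} = \sqrt{2} \sqrt{q}$)
$n{\left(c \right)} = - \frac{477}{4}$ ($n{\left(c \right)} = \left(-66 - 52\right) + \left(- \frac{7}{4} + \frac{1}{4} \cdot 2\right) = -118 + \left(- \frac{7}{4} + \frac{1}{2}\right) = -118 - \frac{5}{4} = - \frac{477}{4}$)
$n{\left(U{\left(0 \right)} \right)} - -32269 = - \frac{477}{4} - -32269 = - \frac{477}{4} + 32269 = \frac{128599}{4}$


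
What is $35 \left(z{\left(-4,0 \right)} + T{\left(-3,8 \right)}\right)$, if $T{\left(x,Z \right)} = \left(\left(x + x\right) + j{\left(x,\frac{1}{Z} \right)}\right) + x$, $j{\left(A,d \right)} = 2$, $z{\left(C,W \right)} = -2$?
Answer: $-315$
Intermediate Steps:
$T{\left(x,Z \right)} = 2 + 3 x$ ($T{\left(x,Z \right)} = \left(\left(x + x\right) + 2\right) + x = \left(2 x + 2\right) + x = \left(2 + 2 x\right) + x = 2 + 3 x$)
$35 \left(z{\left(-4,0 \right)} + T{\left(-3,8 \right)}\right) = 35 \left(-2 + \left(2 + 3 \left(-3\right)\right)\right) = 35 \left(-2 + \left(2 - 9\right)\right) = 35 \left(-2 - 7\right) = 35 \left(-9\right) = -315$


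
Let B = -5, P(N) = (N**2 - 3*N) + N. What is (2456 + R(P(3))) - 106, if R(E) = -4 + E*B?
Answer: 2331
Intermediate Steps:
P(N) = N**2 - 2*N
R(E) = -4 - 5*E (R(E) = -4 + E*(-5) = -4 - 5*E)
(2456 + R(P(3))) - 106 = (2456 + (-4 - 15*(-2 + 3))) - 106 = (2456 + (-4 - 15)) - 106 = (2456 - 19) - 106 = 2437 - 106 = 2331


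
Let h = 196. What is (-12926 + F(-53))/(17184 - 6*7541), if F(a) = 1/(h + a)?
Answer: 616139/1337622 ≈ 0.46062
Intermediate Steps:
F(a) = 1/(196 + a)
(-12926 + F(-53))/(17184 - 6*7541) = (-12926 + 1/(196 - 53))/(17184 - 6*7541) = (-12926 + 1/143)/(17184 - 45246) = (-12926 + 1/143)/(-28062) = -1848417/143*(-1/28062) = 616139/1337622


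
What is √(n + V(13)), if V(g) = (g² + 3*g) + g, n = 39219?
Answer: 4*√2465 ≈ 198.59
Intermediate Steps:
V(g) = g² + 4*g
√(n + V(13)) = √(39219 + 13*(4 + 13)) = √(39219 + 13*17) = √(39219 + 221) = √39440 = 4*√2465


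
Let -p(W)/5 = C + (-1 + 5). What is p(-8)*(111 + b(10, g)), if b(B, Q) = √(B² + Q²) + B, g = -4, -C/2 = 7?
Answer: 6050 + 100*√29 ≈ 6588.5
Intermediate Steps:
C = -14 (C = -2*7 = -14)
b(B, Q) = B + √(B² + Q²)
p(W) = 50 (p(W) = -5*(-14 + (-1 + 5)) = -5*(-14 + 4) = -5*(-10) = 50)
p(-8)*(111 + b(10, g)) = 50*(111 + (10 + √(10² + (-4)²))) = 50*(111 + (10 + √(100 + 16))) = 50*(111 + (10 + √116)) = 50*(111 + (10 + 2*√29)) = 50*(121 + 2*√29) = 6050 + 100*√29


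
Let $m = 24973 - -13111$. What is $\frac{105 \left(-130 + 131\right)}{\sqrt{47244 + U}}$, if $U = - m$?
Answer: $\frac{21 \sqrt{2290}}{916} \approx 1.0971$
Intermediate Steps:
$m = 38084$ ($m = 24973 + 13111 = 38084$)
$U = -38084$ ($U = \left(-1\right) 38084 = -38084$)
$\frac{105 \left(-130 + 131\right)}{\sqrt{47244 + U}} = \frac{105 \left(-130 + 131\right)}{\sqrt{47244 - 38084}} = \frac{105 \cdot 1}{\sqrt{9160}} = \frac{105}{2 \sqrt{2290}} = 105 \frac{\sqrt{2290}}{4580} = \frac{21 \sqrt{2290}}{916}$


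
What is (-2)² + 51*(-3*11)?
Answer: -1679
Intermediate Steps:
(-2)² + 51*(-3*11) = 4 + 51*(-33) = 4 - 1683 = -1679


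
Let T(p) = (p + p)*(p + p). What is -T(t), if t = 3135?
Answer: -39312900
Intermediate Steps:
T(p) = 4*p² (T(p) = (2*p)*(2*p) = 4*p²)
-T(t) = -4*3135² = -4*9828225 = -1*39312900 = -39312900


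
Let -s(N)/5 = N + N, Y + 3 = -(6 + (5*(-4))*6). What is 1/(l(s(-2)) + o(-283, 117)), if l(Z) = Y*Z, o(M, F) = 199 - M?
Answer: 1/2702 ≈ 0.00037010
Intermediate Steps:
Y = 111 (Y = -3 - (6 + (5*(-4))*6) = -3 - (6 - 20*6) = -3 - (6 - 120) = -3 - 1*(-114) = -3 + 114 = 111)
s(N) = -10*N (s(N) = -5*(N + N) = -10*N)
l(Z) = 111*Z
1/(l(s(-2)) + o(-283, 117)) = 1/(111*(-10*(-2)) + (199 - 1*(-283))) = 1/(111*20 + (199 + 283)) = 1/(2220 + 482) = 1/2702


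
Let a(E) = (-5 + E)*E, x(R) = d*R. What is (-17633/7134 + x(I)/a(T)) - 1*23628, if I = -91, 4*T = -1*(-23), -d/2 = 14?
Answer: -3780388751/164082 ≈ -23040.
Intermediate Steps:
d = -28 (d = -2*14 = -28)
T = 23/4 (T = (-1*(-23))/4 = (¼)*23 = 23/4 ≈ 5.7500)
x(R) = -28*R
a(E) = E*(-5 + E)
(-17633/7134 + x(I)/a(T)) - 1*23628 = (-17633/7134 + (-28*(-91))/((23*(-5 + 23/4)/4))) - 1*23628 = (-17633*1/7134 + 2548/(((23/4)*(¾)))) - 23628 = (-17633/7134 + 2548/(69/16)) - 23628 = (-17633/7134 + 2548*(16/69)) - 23628 = (-17633/7134 + 40768/69) - 23628 = 96540745/164082 - 23628 = -3780388751/164082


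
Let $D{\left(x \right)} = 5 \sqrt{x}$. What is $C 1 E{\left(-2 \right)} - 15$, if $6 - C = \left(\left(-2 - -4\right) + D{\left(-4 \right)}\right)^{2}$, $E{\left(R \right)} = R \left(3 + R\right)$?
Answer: $-219 + 80 i \approx -219.0 + 80.0 i$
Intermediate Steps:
$C = 6 - \left(2 + 10 i\right)^{2}$ ($C = 6 - \left(\left(-2 - -4\right) + 5 \sqrt{-4}\right)^{2} = 6 - \left(\left(-2 + 4\right) + 5 \cdot 2 i\right)^{2} = 6 - \left(2 + 10 i\right)^{2} \approx 102.0 - 40.0 i$)
$C 1 E{\left(-2 \right)} - 15 = \left(102 - 40 i\right) 1 \left(- 2 \left(3 - 2\right)\right) - 15 = \left(102 - 40 i\right) \left(\left(-2\right) 1\right) - 15 = \left(102 - 40 i\right) \left(-2\right) - 15 = \left(-204 + 80 i\right) - 15 = -219 + 80 i$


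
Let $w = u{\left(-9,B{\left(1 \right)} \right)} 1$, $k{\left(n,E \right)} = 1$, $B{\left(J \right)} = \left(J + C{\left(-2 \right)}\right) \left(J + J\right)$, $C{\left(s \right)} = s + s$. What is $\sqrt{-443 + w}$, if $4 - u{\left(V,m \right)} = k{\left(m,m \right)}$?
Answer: $2 i \sqrt{110} \approx 20.976 i$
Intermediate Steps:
$C{\left(s \right)} = 2 s$
$B{\left(J \right)} = 2 J \left(-4 + J\right)$ ($B{\left(J \right)} = \left(J + 2 \left(-2\right)\right) \left(J + J\right) = \left(J - 4\right) 2 J = \left(-4 + J\right) 2 J = 2 J \left(-4 + J\right)$)
$u{\left(V,m \right)} = 3$ ($u{\left(V,m \right)} = 4 - 1 = 3$)
$w = 3$ ($w = 3 \cdot 1 = 3$)
$\sqrt{-443 + w} = \sqrt{-443 + 3} = \sqrt{-440} = 2 i \sqrt{110}$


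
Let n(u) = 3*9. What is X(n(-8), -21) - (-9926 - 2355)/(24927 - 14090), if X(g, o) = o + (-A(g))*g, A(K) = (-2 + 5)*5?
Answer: -4604281/10837 ≈ -424.87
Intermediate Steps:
A(K) = 15 (A(K) = 3*5 = 15)
n(u) = 27
X(g, o) = o - 15*g (X(g, o) = o + (-1*15)*g = o - 15*g)
X(n(-8), -21) - (-9926 - 2355)/(24927 - 14090) = (-21 - 15*27) - (-9926 - 2355)/(24927 - 14090) = (-21 - 405) - (-12281)/10837 = -426 - (-12281)/10837 = -426 - 1*(-12281/10837) = -426 + 12281/10837 = -4604281/10837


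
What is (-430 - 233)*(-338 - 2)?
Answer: 225420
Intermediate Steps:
(-430 - 233)*(-338 - 2) = -663*(-340) = 225420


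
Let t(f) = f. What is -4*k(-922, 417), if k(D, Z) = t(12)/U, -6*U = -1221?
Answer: -96/407 ≈ -0.23587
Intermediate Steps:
U = 407/2 (U = -⅙*(-1221) = 407/2 ≈ 203.50)
k(D, Z) = 24/407 (k(D, Z) = 12/(407/2) = 12*(2/407) = 24/407)
-4*k(-922, 417) = -4*24/407 = -96/407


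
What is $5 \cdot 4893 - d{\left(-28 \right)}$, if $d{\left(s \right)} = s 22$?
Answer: $25081$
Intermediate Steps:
$d{\left(s \right)} = 22 s$
$5 \cdot 4893 - d{\left(-28 \right)} = 5 \cdot 4893 - 22 \left(-28\right) = 24465 - -616 = 24465 + 616 = 25081$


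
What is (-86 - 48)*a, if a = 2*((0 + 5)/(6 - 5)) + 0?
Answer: -1340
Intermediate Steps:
a = 10 (a = 2*(5/1) + 0 = 2*(5*1) + 0 = 2*5 + 0 = 10 + 0 = 10)
(-86 - 48)*a = (-86 - 48)*10 = -134*10 = -1340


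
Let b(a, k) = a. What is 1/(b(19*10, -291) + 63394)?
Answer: 1/63584 ≈ 1.5727e-5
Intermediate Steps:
1/(b(19*10, -291) + 63394) = 1/(19*10 + 63394) = 1/(190 + 63394) = 1/63584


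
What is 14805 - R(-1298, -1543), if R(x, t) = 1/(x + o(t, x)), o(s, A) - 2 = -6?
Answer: 19276111/1302 ≈ 14805.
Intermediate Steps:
o(s, A) = -4 (o(s, A) = 2 - 6 = -4)
R(x, t) = 1/(-4 + x) (R(x, t) = 1/(x - 4) = 1/(-4 + x))
14805 - R(-1298, -1543) = 14805 - 1/(-4 - 1298) = 14805 - 1/(-1302) = 14805 - 1*(-1/1302) = 14805 + 1/1302 = 19276111/1302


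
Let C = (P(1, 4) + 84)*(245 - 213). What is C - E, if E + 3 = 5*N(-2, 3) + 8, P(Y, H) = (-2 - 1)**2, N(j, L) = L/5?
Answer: 2968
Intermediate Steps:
N(j, L) = L/5 (N(j, L) = L*(1/5) = L/5)
P(Y, H) = 9 (P(Y, H) = (-3)**2 = 9)
E = 8 (E = -3 + (5*((1/5)*3) + 8) = -3 + (5*(3/5) + 8) = -3 + (3 + 8) = -3 + 11 = 8)
C = 2976 (C = (9 + 84)*(245 - 213) = 93*32 = 2976)
C - E = 2976 - 1*8 = 2976 - 8 = 2968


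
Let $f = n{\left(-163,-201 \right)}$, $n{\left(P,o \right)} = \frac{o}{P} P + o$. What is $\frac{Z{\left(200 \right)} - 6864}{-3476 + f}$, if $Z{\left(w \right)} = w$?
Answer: $\frac{476}{277} \approx 1.7184$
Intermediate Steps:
$n{\left(P,o \right)} = 2 o$ ($n{\left(P,o \right)} = o + o = 2 o$)
$f = -402$ ($f = 2 \left(-201\right) = -402$)
$\frac{Z{\left(200 \right)} - 6864}{-3476 + f} = \frac{200 - 6864}{-3476 - 402} = - \frac{6664}{-3878} = \left(-6664\right) \left(- \frac{1}{3878}\right) = \frac{476}{277}$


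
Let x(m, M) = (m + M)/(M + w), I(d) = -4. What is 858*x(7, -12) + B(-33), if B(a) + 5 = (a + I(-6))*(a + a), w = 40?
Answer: 31973/14 ≈ 2283.8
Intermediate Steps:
x(m, M) = (M + m)/(40 + M) (x(m, M) = (m + M)/(M + 40) = (M + m)/(40 + M))
B(a) = -5 + 2*a*(-4 + a) (B(a) = -5 + (a - 4)*(a + a) = -5 + (-4 + a)*(2*a) = -5 + 2*a*(-4 + a))
858*x(7, -12) + B(-33) = 858*((-12 + 7)/(40 - 12)) + (-5 - 8*(-33) + 2*(-33)²) = 858*(-5/28) + (-5 + 264 + 2*1089) = 858*((1/28)*(-5)) + (-5 + 264 + 2178) = 858*(-5/28) + 2437 = -2145/14 + 2437 = 31973/14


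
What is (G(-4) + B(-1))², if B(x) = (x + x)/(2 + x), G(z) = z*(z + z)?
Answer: 900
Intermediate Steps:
G(z) = 2*z² (G(z) = z*(2*z) = 2*z²)
B(x) = 2*x/(2 + x) (B(x) = (2*x)/(2 + x) = 2*x/(2 + x))
(G(-4) + B(-1))² = (2*(-4)² + 2*(-1)/(2 - 1))² = (2*16 + 2*(-1)/1)² = (32 + 2*(-1)*1)² = (32 - 2)² = 30² = 900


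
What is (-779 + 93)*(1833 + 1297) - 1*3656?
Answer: -2150836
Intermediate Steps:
(-779 + 93)*(1833 + 1297) - 1*3656 = -686*3130 - 3656 = -2147180 - 3656 = -2150836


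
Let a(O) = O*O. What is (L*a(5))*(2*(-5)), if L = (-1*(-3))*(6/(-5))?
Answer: 900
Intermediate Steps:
a(O) = O²
L = -18/5 (L = 3*(6*(-⅕)) = 3*(-6/5) = -18/5 ≈ -3.6000)
(L*a(5))*(2*(-5)) = (-18/5*5²)*(2*(-5)) = -18/5*25*(-10) = -90*(-10) = 900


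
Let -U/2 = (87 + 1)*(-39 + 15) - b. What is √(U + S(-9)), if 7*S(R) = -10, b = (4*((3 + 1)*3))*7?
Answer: √239834/7 ≈ 69.961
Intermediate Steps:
b = 336 (b = (4*(4*3))*7 = (4*12)*7 = 48*7 = 336)
S(R) = -10/7 (S(R) = (⅐)*(-10) = -10/7)
U = 4896 (U = -2*((87 + 1)*(-39 + 15) - 1*336) = -2*(88*(-24) - 336) = -2*(-2112 - 336) = -2*(-2448) = 4896)
√(U + S(-9)) = √(4896 - 10/7) = √(34262/7) = √239834/7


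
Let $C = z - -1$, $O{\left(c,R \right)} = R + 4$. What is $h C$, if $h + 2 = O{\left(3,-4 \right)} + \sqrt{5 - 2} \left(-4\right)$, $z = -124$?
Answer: $246 + 492 \sqrt{3} \approx 1098.2$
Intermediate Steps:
$O{\left(c,R \right)} = 4 + R$
$C = -123$ ($C = -124 - -1 = -124 + 1 = -123$)
$h = -2 - 4 \sqrt{3}$ ($h = -2 + \left(\left(4 - 4\right) + \sqrt{5 - 2} \left(-4\right)\right) = -2 + \left(0 + \sqrt{3} \left(-4\right)\right) = -2 + \left(0 - 4 \sqrt{3}\right) = -2 - 4 \sqrt{3} \approx -8.9282$)
$h C = \left(-2 - 4 \sqrt{3}\right) \left(-123\right) = 246 + 492 \sqrt{3}$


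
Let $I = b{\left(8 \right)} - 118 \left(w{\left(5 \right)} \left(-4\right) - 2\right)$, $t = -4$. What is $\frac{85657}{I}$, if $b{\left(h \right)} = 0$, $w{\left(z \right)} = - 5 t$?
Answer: $\frac{85657}{9676} \approx 8.8525$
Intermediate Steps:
$w{\left(z \right)} = 20$ ($w{\left(z \right)} = \left(-5\right) \left(-4\right) = 20$)
$I = 9676$ ($I = 0 - 118 \left(20 \left(-4\right) - 2\right) = 0 - 118 \left(-80 - 2\right) = 0 - -9676 = 0 + 9676 = 9676$)
$\frac{85657}{I} = \frac{85657}{9676}$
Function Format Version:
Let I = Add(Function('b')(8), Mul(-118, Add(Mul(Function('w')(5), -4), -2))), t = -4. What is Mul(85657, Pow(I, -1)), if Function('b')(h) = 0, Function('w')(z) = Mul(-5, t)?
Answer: Rational(85657, 9676) ≈ 8.8525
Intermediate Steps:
Function('w')(z) = 20 (Function('w')(z) = Mul(-5, -4) = 20)
I = 9676 (I = Add(0, Mul(-118, Add(Mul(20, -4), -2))) = Add(0, Mul(-118, Add(-80, -2))) = Add(0, Mul(-118, -82)) = Add(0, 9676) = 9676)
Mul(85657, Pow(I, -1)) = Mul(85657, Pow(9676, -1)) = Mul(85657, Rational(1, 9676)) = Rational(85657, 9676)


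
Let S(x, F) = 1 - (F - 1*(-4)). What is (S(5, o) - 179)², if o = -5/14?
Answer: 6466849/196 ≈ 32994.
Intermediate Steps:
o = -5/14 (o = -5*1/14 = -5/14 ≈ -0.35714)
S(x, F) = -3 - F (S(x, F) = 1 - (F + 4) = 1 - (4 + F) = 1 + (-4 - F) = -3 - F)
(S(5, o) - 179)² = ((-3 - 1*(-5/14)) - 179)² = ((-3 + 5/14) - 179)² = (-37/14 - 179)² = (-2543/14)² = 6466849/196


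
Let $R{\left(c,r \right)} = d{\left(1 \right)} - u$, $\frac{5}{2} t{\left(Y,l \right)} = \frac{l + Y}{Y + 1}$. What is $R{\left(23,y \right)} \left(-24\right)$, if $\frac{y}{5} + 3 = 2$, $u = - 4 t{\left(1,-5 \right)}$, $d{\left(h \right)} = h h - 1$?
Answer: $\frac{384}{5} \approx 76.8$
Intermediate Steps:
$t{\left(Y,l \right)} = \frac{2 \left(Y + l\right)}{5 \left(1 + Y\right)}$ ($t{\left(Y,l \right)} = \frac{2 \frac{l + Y}{Y + 1}}{5} = \frac{2 \frac{Y + l}{1 + Y}}{5} = \frac{2 \left(Y + l\right)}{5 \left(1 + Y\right)}$)
$d{\left(h \right)} = -1 + h^{2}$ ($d{\left(h \right)} = h^{2} - 1 = -1 + h^{2}$)
$u = \frac{16}{5}$ ($u = - 4 \frac{2 \left(1 - 5\right)}{5 \left(1 + 1\right)} = - 4 \cdot \frac{2}{5} \cdot \frac{1}{2} \left(-4\right) = \left(-4\right) \left(- \frac{4}{5}\right) = \frac{16}{5} \approx 3.2$)
$y = -5$ ($y = -15 + 5 \cdot 2 = -15 + 10 = -5$)
$R{\left(c,r \right)} = - \frac{16}{5}$ ($R{\left(c,r \right)} = \left(-1 + 1^{2}\right) - \frac{16}{5} = \left(-1 + 1\right) - \frac{16}{5} = 0 - \frac{16}{5} = - \frac{16}{5}$)
$R{\left(23,y \right)} \left(-24\right) = \left(- \frac{16}{5}\right) \left(-24\right) = \frac{384}{5}$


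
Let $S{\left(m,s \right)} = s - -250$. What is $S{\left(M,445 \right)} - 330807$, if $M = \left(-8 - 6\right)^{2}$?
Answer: $-330112$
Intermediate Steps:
$M = 196$ ($M = \left(-14\right)^{2} = 196$)
$S{\left(m,s \right)} = 250 + s$ ($S{\left(m,s \right)} = s + 250 = 250 + s$)
$S{\left(M,445 \right)} - 330807 = \left(250 + 445\right) - 330807 = 695 - 330807 = -330112$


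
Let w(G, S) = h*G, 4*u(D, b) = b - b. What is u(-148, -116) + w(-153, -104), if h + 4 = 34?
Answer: -4590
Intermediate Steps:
h = 30 (h = -4 + 34 = 30)
u(D, b) = 0 (u(D, b) = (b - b)/4 = (1/4)*0 = 0)
w(G, S) = 30*G
u(-148, -116) + w(-153, -104) = 0 + 30*(-153) = 0 - 4590 = -4590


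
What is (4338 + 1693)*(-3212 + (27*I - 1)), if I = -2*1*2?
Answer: -20028951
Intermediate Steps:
I = -4 (I = -2*2 = -4)
(4338 + 1693)*(-3212 + (27*I - 1)) = (4338 + 1693)*(-3212 + (27*(-4) - 1)) = 6031*(-3212 + (-108 - 1)) = 6031*(-3212 - 109) = 6031*(-3321) = -20028951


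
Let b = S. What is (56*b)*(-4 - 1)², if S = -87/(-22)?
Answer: 60900/11 ≈ 5536.4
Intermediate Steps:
S = 87/22 (S = -87*(-1/22) = 87/22 ≈ 3.9545)
b = 87/22 ≈ 3.9545
(56*b)*(-4 - 1)² = (56*(87/22))*(-4 - 1)² = (2436/11)*(-5)² = (2436/11)*25 = 60900/11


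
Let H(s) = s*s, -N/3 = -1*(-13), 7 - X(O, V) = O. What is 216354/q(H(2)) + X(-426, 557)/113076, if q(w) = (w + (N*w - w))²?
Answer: 339930311/38219688 ≈ 8.8941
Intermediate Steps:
X(O, V) = 7 - O
N = -39 (N = -(-3)*(-13) = -3*13 = -39)
H(s) = s²
q(w) = 1521*w² (q(w) = (w + (-39*w - w))² = (w - 40*w)² = (-39*w)² = 1521*w²)
216354/q(H(2)) + X(-426, 557)/113076 = 216354/((1521*(2²)²)) + (7 - 1*(-426))/113076 = 216354/((1521*4²)) + (7 + 426)*(1/113076) = 216354/((1521*16)) + 433*(1/113076) = 216354/24336 + 433/113076 = 216354*(1/24336) + 433/113076 = 36059/4056 + 433/113076 = 339930311/38219688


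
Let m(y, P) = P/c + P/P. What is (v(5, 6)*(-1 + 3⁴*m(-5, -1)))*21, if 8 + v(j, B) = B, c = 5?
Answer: -13398/5 ≈ -2679.6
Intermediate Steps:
v(j, B) = -8 + B
m(y, P) = 1 + P/5 (m(y, P) = P/5 + P/P = P*(⅕) + 1 = P/5 + 1 = 1 + P/5)
(v(5, 6)*(-1 + 3⁴*m(-5, -1)))*21 = ((-8 + 6)*(-1 + 3⁴*(1 + (⅕)*(-1))))*21 = -2*(-1 + 81*(1 - ⅕))*21 = -2*(-1 + 81*(⅘))*21 = -2*(-1 + 324/5)*21 = -2*319/5*21 = -638/5*21 = -13398/5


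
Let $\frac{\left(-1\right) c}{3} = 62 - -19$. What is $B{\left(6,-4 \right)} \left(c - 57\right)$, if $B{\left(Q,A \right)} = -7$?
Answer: $2100$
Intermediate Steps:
$c = -243$ ($c = - 3 \left(62 - -19\right) = - 3 \left(62 + 19\right) = \left(-3\right) 81 = -243$)
$B{\left(6,-4 \right)} \left(c - 57\right) = - 7 \left(-243 - 57\right) = \left(-7\right) \left(-300\right) = 2100$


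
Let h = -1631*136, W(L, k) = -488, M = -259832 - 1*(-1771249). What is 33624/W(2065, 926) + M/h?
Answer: -1024489085/13530776 ≈ -75.715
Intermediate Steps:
M = 1511417 (M = -259832 + 1771249 = 1511417)
h = -221816
33624/W(2065, 926) + M/h = 33624/(-488) + 1511417/(-221816) = 33624*(-1/488) + 1511417*(-1/221816) = -4203/61 - 1511417/221816 = -1024489085/13530776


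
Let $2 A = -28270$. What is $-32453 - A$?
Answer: $-18318$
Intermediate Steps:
$A = -14135$ ($A = \frac{1}{2} \left(-28270\right) = -14135$)
$-32453 - A = -32453 - -14135 = -32453 + 14135 = -18318$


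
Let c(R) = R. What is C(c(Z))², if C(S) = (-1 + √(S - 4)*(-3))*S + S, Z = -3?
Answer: -567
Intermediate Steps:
C(S) = S + S*(-1 - 3*√(-4 + S)) (C(S) = (-1 + √(-4 + S)*(-3))*S + S = (-1 - 3*√(-4 + S))*S + S = S*(-1 - 3*√(-4 + S)) + S = S + S*(-1 - 3*√(-4 + S)))
C(c(Z))² = (-3*(-3)*√(-4 - 3))² = (-3*(-3)*√(-7))² = (-3*(-3)*I*√7)² = (9*I*√7)² = -567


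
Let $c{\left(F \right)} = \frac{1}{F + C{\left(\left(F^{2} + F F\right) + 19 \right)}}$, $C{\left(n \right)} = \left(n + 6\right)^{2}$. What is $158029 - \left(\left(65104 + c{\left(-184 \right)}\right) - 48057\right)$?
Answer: $\frac{646867849467269}{4588300985} \approx 1.4098 \cdot 10^{5}$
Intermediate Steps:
$C{\left(n \right)} = \left(6 + n\right)^{2}$
$c{\left(F \right)} = \frac{1}{F + \left(25 + 2 F^{2}\right)^{2}}$ ($c{\left(F \right)} = \frac{1}{F + \left(6 + \left(\left(F^{2} + F F\right) + 19\right)\right)^{2}} = \frac{1}{F + \left(6 + \left(\left(F^{2} + F^{2}\right) + 19\right)\right)^{2}} = \frac{1}{F + \left(6 + \left(2 F^{2} + 19\right)\right)^{2}} = \frac{1}{F + \left(6 + \left(19 + 2 F^{2}\right)\right)^{2}} = \frac{1}{F + \left(25 + 2 F^{2}\right)^{2}}$)
$158029 - \left(\left(65104 + c{\left(-184 \right)}\right) - 48057\right) = 158029 - \left(\left(65104 + \frac{1}{-184 + \left(25 + 2 \left(-184\right)^{2}\right)^{2}}\right) - 48057\right) = 158029 - \left(\left(65104 + \frac{1}{-184 + \left(25 + 2 \cdot 33856\right)^{2}}\right) - 48057\right) = 158029 - \left(\left(65104 + \frac{1}{-184 + \left(25 + 67712\right)^{2}}\right) - 48057\right) = 158029 - \left(\left(65104 + \frac{1}{-184 + 67737^{2}}\right) - 48057\right) = 158029 - \left(\left(65104 + \frac{1}{-184 + 4588301169}\right) - 48057\right) = 158029 - \left(\left(65104 + \frac{1}{4588300985}\right) - 48057\right) = 158029 - \left(\frac{298716747327441}{4588300985} - 48057\right) = 158029 - \frac{78216766891296}{4588300985} = \frac{646867849467269}{4588300985}$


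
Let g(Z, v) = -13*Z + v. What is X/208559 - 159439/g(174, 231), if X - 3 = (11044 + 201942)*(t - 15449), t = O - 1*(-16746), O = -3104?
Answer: -748409796268/423583329 ≈ -1766.9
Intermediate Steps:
g(Z, v) = v - 13*Z
t = 13642 (t = -3104 - 1*(-16746) = -3104 + 16746 = 13642)
X = -384865699 (X = 3 + (11044 + 201942)*(13642 - 15449) = 3 + 212986*(-1807) = 3 - 384865702 = -384865699)
X/208559 - 159439/g(174, 231) = -384865699/208559 - 159439/(231 - 13*174) = -384865699*1/208559 - 159439/(231 - 2262) = -384865699/208559 - 159439/(-2031) = -384865699/208559 - 159439*(-1/2031) = -384865699/208559 + 159439/2031 = -748409796268/423583329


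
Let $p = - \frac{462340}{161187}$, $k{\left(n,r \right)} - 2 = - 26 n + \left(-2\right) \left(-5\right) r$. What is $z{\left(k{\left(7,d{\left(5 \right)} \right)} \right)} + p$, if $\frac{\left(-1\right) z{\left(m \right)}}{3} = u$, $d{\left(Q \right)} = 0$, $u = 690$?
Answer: $- \frac{334119430}{161187} \approx -2072.9$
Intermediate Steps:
$k{\left(n,r \right)} = 2 - 26 n + 10 r$ ($k{\left(n,r \right)} = 2 - \left(26 n - \left(-2\right) \left(-5\right) r\right) = 2 - \left(- 10 r + 26 n\right) = 2 - 26 n + 10 r$)
$p = - \frac{462340}{161187}$ ($p = \left(-462340\right) \frac{1}{161187} = - \frac{462340}{161187} \approx -2.8683$)
$z{\left(m \right)} = -2070$ ($z{\left(m \right)} = \left(-3\right) 690 = -2070$)
$z{\left(k{\left(7,d{\left(5 \right)} \right)} \right)} + p = -2070 - \frac{462340}{161187} = - \frac{334119430}{161187}$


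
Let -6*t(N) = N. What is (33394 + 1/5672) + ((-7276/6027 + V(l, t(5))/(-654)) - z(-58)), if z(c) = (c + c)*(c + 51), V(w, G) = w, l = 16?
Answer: 121401830561183/3726180696 ≈ 32581.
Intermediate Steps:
t(N) = -N/6
z(c) = 2*c*(51 + c) (z(c) = (2*c)*(51 + c) = 2*c*(51 + c))
(33394 + 1/5672) + ((-7276/6027 + V(l, t(5))/(-654)) - z(-58)) = (33394 + 1/5672) + ((-7276/6027 + 16/(-654)) - 2*(-58)*(51 - 58)) = (33394 + 1/5672) + ((-7276*1/6027 + 16*(-1/654)) - 2*(-58)*(-7)) = 189410769/5672 + ((-7276/6027 - 8/327) - 1*812) = 189410769/5672 + (-809156/656943 - 812) = 189410769/5672 - 534246872/656943 = 121401830561183/3726180696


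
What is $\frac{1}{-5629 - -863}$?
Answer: $- \frac{1}{4766} \approx -0.00020982$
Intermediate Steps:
$\frac{1}{-5629 - -863} = \frac{1}{-5629 + \left(880 - 17\right)} = \frac{1}{-5629 + 863} = \frac{1}{-4766} = - \frac{1}{4766}$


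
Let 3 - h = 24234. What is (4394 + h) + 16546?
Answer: -3291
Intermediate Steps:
h = -24231 (h = 3 - 1*24234 = 3 - 24234 = -24231)
(4394 + h) + 16546 = (4394 - 24231) + 16546 = -19837 + 16546 = -3291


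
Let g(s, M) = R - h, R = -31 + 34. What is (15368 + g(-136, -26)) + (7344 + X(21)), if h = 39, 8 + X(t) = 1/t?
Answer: 476029/21 ≈ 22668.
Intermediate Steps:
X(t) = -8 + 1/t
R = 3
g(s, M) = -36 (g(s, M) = 3 - 1*39 = 3 - 39 = -36)
(15368 + g(-136, -26)) + (7344 + X(21)) = (15368 - 36) + (7344 + (-8 + 1/21)) = 15332 + (7344 + (-8 + 1/21)) = 15332 + (7344 - 167/21) = 15332 + 154057/21 = 476029/21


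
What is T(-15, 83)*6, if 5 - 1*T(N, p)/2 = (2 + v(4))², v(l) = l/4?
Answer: -48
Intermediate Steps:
v(l) = l/4 (v(l) = l*(¼) = l/4)
T(N, p) = -8 (T(N, p) = 10 - 2*(2 + (¼)*4)² = 10 - 2*(2 + 1)² = 10 - 2*3² = 10 - 2*9 = 10 - 18 = -8)
T(-15, 83)*6 = -8*6 = -48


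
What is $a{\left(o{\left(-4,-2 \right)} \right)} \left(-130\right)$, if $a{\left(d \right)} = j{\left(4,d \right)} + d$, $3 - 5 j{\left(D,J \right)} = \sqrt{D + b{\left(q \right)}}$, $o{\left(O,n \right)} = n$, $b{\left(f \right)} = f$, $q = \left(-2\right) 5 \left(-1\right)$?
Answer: $182 + 26 \sqrt{14} \approx 279.28$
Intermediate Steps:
$q = 10$ ($q = \left(-10\right) \left(-1\right) = 10$)
$j{\left(D,J \right)} = \frac{3}{5} - \frac{\sqrt{10 + D}}{5}$ ($j{\left(D,J \right)} = \frac{3}{5} - \frac{\sqrt{D + 10}}{5} = \frac{3}{5} - \frac{\sqrt{10 + D}}{5}$)
$a{\left(d \right)} = \frac{3}{5} + d - \frac{\sqrt{14}}{5}$ ($a{\left(d \right)} = \left(\frac{3}{5} - \frac{\sqrt{10 + 4}}{5}\right) + d = \left(\frac{3}{5} - \frac{\sqrt{14}}{5}\right) + d = \frac{3}{5} + d - \frac{\sqrt{14}}{5}$)
$a{\left(o{\left(-4,-2 \right)} \right)} \left(-130\right) = \left(\frac{3}{5} - 2 - \frac{\sqrt{14}}{5}\right) \left(-130\right) = \left(- \frac{7}{5} - \frac{\sqrt{14}}{5}\right) \left(-130\right) = 182 + 26 \sqrt{14}$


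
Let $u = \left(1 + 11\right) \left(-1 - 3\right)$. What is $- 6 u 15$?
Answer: $4320$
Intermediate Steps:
$u = -48$ ($u = 12 \left(-4\right) = -48$)
$- 6 u 15 = \left(-6\right) \left(-48\right) 15 = 288 \cdot 15 = 4320$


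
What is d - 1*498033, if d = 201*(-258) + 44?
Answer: -549847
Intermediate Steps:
d = -51814 (d = -51858 + 44 = -51814)
d - 1*498033 = -51814 - 1*498033 = -51814 - 498033 = -549847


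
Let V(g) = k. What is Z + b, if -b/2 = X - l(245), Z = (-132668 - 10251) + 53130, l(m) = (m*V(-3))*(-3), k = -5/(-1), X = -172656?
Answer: 248173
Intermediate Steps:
k = 5 (k = -5*(-1) = 5)
V(g) = 5
l(m) = -15*m (l(m) = (m*5)*(-3) = (5*m)*(-3) = -15*m)
Z = -89789 (Z = -142919 + 53130 = -89789)
b = 337962 (b = -2*(-172656 - (-15)*245) = -2*(-172656 - 1*(-3675)) = -2*(-172656 + 3675) = -2*(-168981) = 337962)
Z + b = -89789 + 337962 = 248173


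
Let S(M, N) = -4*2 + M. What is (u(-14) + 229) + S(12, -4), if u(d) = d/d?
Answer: 234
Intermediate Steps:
u(d) = 1
S(M, N) = -8 + M
(u(-14) + 229) + S(12, -4) = (1 + 229) + (-8 + 12) = 230 + 4 = 234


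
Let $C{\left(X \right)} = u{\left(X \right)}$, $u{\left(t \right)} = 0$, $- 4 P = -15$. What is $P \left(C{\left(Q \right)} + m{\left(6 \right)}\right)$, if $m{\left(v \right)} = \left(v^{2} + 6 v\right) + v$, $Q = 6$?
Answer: $\frac{585}{2} \approx 292.5$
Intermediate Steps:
$P = \frac{15}{4}$ ($P = \left(- \frac{1}{4}\right) \left(-15\right) = \frac{15}{4} \approx 3.75$)
$m{\left(v \right)} = v^{2} + 7 v$
$C{\left(X \right)} = 0$
$P \left(C{\left(Q \right)} + m{\left(6 \right)}\right) = \frac{15 \left(0 + 6 \left(7 + 6\right)\right)}{4} = \frac{15 \left(0 + 6 \cdot 13\right)}{4} = \frac{15 \left(0 + 78\right)}{4} = \frac{15}{4} \cdot 78 = \frac{585}{2}$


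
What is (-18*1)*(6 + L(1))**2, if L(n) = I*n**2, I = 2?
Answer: -1152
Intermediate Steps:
L(n) = 2*n**2
(-18*1)*(6 + L(1))**2 = (-18*1)*(6 + 2*1**2)**2 = -18*(6 + 2*1)**2 = -18*(6 + 2)**2 = -18*8**2 = -18*64 = -1152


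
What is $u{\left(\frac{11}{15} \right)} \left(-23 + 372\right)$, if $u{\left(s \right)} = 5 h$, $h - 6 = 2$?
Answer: $13960$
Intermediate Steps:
$h = 8$ ($h = 6 + 2 = 8$)
$u{\left(s \right)} = 40$ ($u{\left(s \right)} = 5 \cdot 8 = 40$)
$u{\left(\frac{11}{15} \right)} \left(-23 + 372\right) = 40 \left(-23 + 372\right) = 40 \cdot 349 = 13960$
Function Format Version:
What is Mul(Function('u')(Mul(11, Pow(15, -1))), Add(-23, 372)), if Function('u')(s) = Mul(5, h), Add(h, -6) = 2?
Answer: 13960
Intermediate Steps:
h = 8 (h = Add(6, 2) = 8)
Function('u')(s) = 40 (Function('u')(s) = Mul(5, 8) = 40)
Mul(Function('u')(Mul(11, Pow(15, -1))), Add(-23, 372)) = Mul(40, Add(-23, 372)) = Mul(40, 349) = 13960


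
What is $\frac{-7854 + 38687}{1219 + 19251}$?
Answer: $\frac{30833}{20470} \approx 1.5063$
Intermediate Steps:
$\frac{-7854 + 38687}{1219 + 19251} = \frac{30833}{20470}$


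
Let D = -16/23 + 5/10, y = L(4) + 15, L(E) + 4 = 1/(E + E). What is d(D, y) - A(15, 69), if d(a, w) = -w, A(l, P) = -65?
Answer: 431/8 ≈ 53.875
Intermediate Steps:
L(E) = -4 + 1/(2*E) (L(E) = -4 + 1/(E + E) = -4 + 1/(2*E))
y = 89/8 (y = (-4 + (½)/4) + 15 = (-4 + (½)*(¼)) + 15 = (-4 + ⅛) + 15 = -31/8 + 15 = 89/8 ≈ 11.125)
D = -9/46 (D = -16*1/23 + 5*(⅒) = -16/23 + ½ = -9/46 ≈ -0.19565)
d(D, y) - A(15, 69) = -1*89/8 - 1*(-65) = -89/8 + 65 = 431/8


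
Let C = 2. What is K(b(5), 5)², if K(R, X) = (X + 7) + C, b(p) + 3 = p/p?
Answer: 196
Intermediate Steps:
b(p) = -2 (b(p) = -3 + p/p = -3 + 1 = -2)
K(R, X) = 9 + X (K(R, X) = (X + 7) + 2 = (7 + X) + 2 = 9 + X)
K(b(5), 5)² = (9 + 5)² = 14² = 196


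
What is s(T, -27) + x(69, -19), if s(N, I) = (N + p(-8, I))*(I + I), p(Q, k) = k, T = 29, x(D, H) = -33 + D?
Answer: -72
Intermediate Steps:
s(N, I) = 2*I*(I + N) (s(N, I) = (N + I)*(I + I) = (I + N)*(2*I) = 2*I*(I + N))
s(T, -27) + x(69, -19) = 2*(-27)*(-27 + 29) + (-33 + 69) = 2*(-27)*2 + 36 = -108 + 36 = -72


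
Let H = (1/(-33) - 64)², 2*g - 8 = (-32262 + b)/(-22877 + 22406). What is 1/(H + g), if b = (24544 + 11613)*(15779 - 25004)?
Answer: 341946/122493058331 ≈ 2.7916e-6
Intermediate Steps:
b = -333548325 (b = 36157*(-9225) = -333548325)
g = 111194785/314 (g = 4 + ((-32262 - 333548325)/(-22877 + 22406))/2 = 4 + (-333580587/(-471))/2 = 4 + (-333580587*(-1/471))/2 = 4 + (½)*(111193529/157) = 4 + 111193529/314 = 111194785/314 ≈ 3.5412e+5)
H = 4464769/1089 (H = (-1/33 - 64)² = (-2113/33)² = 4464769/1089 ≈ 4099.9)
1/(H + g) = 1/(4464769/1089 + 111194785/314) = 1/(122493058331/341946) = 341946/122493058331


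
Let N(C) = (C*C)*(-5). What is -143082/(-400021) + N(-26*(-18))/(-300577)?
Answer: 481078155834/120237112117 ≈ 4.0011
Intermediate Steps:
N(C) = -5*C**2 (N(C) = C**2*(-5) = -5*C**2)
-143082/(-400021) + N(-26*(-18))/(-300577) = -143082/(-400021) - 5*(-26*(-18))**2/(-300577) = -143082*(-1/400021) - 5*468**2*(-1/300577) = 143082/400021 - 5*219024*(-1/300577) = 143082/400021 - 1095120*(-1/300577) = 143082/400021 + 1095120/300577 = 481078155834/120237112117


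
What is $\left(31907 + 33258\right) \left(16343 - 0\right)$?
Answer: $1064991595$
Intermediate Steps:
$\left(31907 + 33258\right) \left(16343 - 0\right) = 65165 \left(16343 + 0\right) = 65165 \cdot 16343 = 1064991595$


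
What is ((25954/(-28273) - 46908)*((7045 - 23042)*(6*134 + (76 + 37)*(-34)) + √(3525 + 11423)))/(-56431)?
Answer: 1315399107710132/32560687 + 2652511676*√3737/1595473663 ≈ 4.0398e+7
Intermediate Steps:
((25954/(-28273) - 46908)*((7045 - 23042)*(6*134 + (76 + 37)*(-34)) + √(3525 + 11423)))/(-56431) = ((25954*(-1/28273) - 46908)*(-15997*(804 + 113*(-34)) + √14948))*(-1/56431) = ((-25954/28273 - 46908)*(-15997*(804 - 3842) + 2*√3737))*(-1/56431) = -1326255838*(-15997*(-3038) + 2*√3737)/28273*(-1/56431) = -1326255838*(48598886 + 2*√3737)/28273*(-1/56431) = (-1315399107710132/577 - 2652511676*√3737/28273)*(-1/56431) = 1315399107710132/32560687 + 2652511676*√3737/1595473663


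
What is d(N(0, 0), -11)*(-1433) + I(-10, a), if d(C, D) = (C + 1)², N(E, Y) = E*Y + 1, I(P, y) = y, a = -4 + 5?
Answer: -5731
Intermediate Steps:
a = 1
N(E, Y) = 1 + E*Y
d(C, D) = (1 + C)²
d(N(0, 0), -11)*(-1433) + I(-10, a) = (1 + (1 + 0*0))²*(-1433) + 1 = (1 + (1 + 0))²*(-1433) + 1 = (1 + 1)²*(-1433) + 1 = 2²*(-1433) + 1 = 4*(-1433) + 1 = -5732 + 1 = -5731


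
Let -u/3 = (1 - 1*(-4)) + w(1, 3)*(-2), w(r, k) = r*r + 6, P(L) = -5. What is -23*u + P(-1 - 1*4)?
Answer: -626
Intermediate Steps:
w(r, k) = 6 + r² (w(r, k) = r² + 6 = 6 + r²)
u = 27 (u = -3*((1 - 1*(-4)) + (6 + 1²)*(-2)) = -3*((1 + 4) + (6 + 1)*(-2)) = -3*(5 + 7*(-2)) = -3*(5 - 14) = -3*(-9) = 27)
-23*u + P(-1 - 1*4) = -23*27 - 5 = -621 - 5 = -626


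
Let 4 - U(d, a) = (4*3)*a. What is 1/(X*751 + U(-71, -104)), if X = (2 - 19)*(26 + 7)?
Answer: -1/420059 ≈ -2.3806e-6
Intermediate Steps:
U(d, a) = 4 - 12*a (U(d, a) = 4 - 4*3*a = 4 - 12*a)
X = -561 (X = -17*33 = -561)
1/(X*751 + U(-71, -104)) = 1/(-561*751 + (4 - 12*(-104))) = 1/(-421311 + (4 + 1248)) = 1/(-421311 + 1252) = 1/(-420059) = -1/420059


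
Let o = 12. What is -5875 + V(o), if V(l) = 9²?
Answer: -5794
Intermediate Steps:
V(l) = 81
-5875 + V(o) = -5875 + 81 = -5794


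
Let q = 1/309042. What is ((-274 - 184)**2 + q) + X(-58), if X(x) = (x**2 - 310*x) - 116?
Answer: 71386229665/309042 ≈ 2.3099e+5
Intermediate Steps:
q = 1/309042 ≈ 3.2358e-6
X(x) = -116 + x**2 - 310*x
((-274 - 184)**2 + q) + X(-58) = ((-274 - 184)**2 + 1/309042) + (-116 + (-58)**2 - 310*(-58)) = ((-458)**2 + 1/309042) + (-116 + 3364 + 17980) = (209764 + 1/309042) + 21228 = 64825886089/309042 + 21228 = 71386229665/309042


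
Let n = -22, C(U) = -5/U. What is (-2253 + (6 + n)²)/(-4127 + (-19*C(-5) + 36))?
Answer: 1997/4110 ≈ 0.48589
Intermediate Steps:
(-2253 + (6 + n)²)/(-4127 + (-19*C(-5) + 36)) = (-2253 + (6 - 22)²)/(-4127 + (-(-95)/(-5) + 36)) = (-2253 + (-16)²)/(-4127 + (-(-95)*(-1)/5 + 36)) = (-2253 + 256)/(-4127 + (-19*1 + 36)) = -1997/(-4127 + (-19 + 36)) = -1997/(-4127 + 17) = -1997/(-4110) = -1997*(-1/4110) = 1997/4110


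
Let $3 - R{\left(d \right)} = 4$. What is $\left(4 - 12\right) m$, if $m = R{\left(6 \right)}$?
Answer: $8$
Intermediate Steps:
$R{\left(d \right)} = -1$ ($R{\left(d \right)} = 3 - 4 = -1$)
$m = -1$
$\left(4 - 12\right) m = \left(4 - 12\right) \left(-1\right) = \left(-8\right) \left(-1\right) = 8$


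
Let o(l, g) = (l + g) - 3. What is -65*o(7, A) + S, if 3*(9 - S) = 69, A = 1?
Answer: -339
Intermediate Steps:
S = -14 (S = 9 - 1/3*69 = 9 - 23 = -14)
o(l, g) = -3 + g + l (o(l, g) = (g + l) - 3 = -3 + g + l)
-65*o(7, A) + S = -65*(-3 + 1 + 7) - 14 = -65*5 - 14 = -325 - 14 = -339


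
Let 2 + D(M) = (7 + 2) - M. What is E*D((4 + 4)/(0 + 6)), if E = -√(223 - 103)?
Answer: -34*√30/3 ≈ -62.075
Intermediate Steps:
D(M) = 7 - M (D(M) = -2 + ((7 + 2) - M) = -2 + (9 - M) = 7 - M)
E = -2*√30 (E = -√120 = -2*√30 ≈ -10.954)
E*D((4 + 4)/(0 + 6)) = (-2*√30)*(7 - (4 + 4)/(0 + 6)) = (-2*√30)*(7 - 8/6) = (-2*√30)*(7 - 1*4/3) = (-2*√30)*(7 - 4/3) = -2*√30*(17/3) = -34*√30/3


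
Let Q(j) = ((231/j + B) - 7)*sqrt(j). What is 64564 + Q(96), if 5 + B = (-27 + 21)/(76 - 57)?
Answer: 64564 - 6025*sqrt(6)/152 ≈ 64467.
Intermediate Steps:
B = -101/19 (B = -5 + (-27 + 21)/(76 - 57) = -5 - 6/19 = -101/19 ≈ -5.3158)
Q(j) = sqrt(j)*(-234/19 + 231/j) (Q(j) = ((231/j - 101/19) - 7)*sqrt(j) = ((-101/19 + 231/j) - 7)*sqrt(j) = (-234/19 + 231/j)*sqrt(j) = sqrt(j)*(-234/19 + 231/j))
64564 + Q(96) = 64564 + 3*(1463 - 78*96)/(19*sqrt(96)) = 64564 + 3*(sqrt(6)/24)*(1463 - 7488)/19 = 64564 + (3/19)*(sqrt(6)/24)*(-6025) = 64564 - 6025*sqrt(6)/152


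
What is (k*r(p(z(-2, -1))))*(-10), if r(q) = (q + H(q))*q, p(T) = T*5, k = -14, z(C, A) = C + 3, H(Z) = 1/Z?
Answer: 3640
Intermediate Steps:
z(C, A) = 3 + C
p(T) = 5*T
r(q) = q*(q + 1/q) (r(q) = (q + 1/q)*q = q*(q + 1/q))
(k*r(p(z(-2, -1))))*(-10) = -14*(1 + (5*(3 - 2))²)*(-10) = -14*(1 + (5*1)²)*(-10) = -14*(1 + 5²)*(-10) = -14*(1 + 25)*(-10) = -14*26*(-10) = -364*(-10) = 3640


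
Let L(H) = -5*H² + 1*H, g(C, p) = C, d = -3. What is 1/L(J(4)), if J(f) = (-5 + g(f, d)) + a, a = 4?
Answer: -1/42 ≈ -0.023810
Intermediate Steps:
J(f) = -1 + f (J(f) = (-5 + f) + 4 = -1 + f)
L(H) = H - 5*H² (L(H) = -5*H² + H = H - 5*H²)
1/L(J(4)) = 1/((-1 + 4)*(1 - 5*(-1 + 4))) = 1/(3*(1 - 5*3)) = 1/(3*(1 - 15)) = 1/(3*(-14)) = 1/(-42) = -1/42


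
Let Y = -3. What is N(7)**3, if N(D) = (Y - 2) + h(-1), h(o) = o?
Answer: -216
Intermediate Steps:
N(D) = -6 (N(D) = (-3 - 2) - 1 = -5 - 1 = -6)
N(7)**3 = (-6)**3 = -216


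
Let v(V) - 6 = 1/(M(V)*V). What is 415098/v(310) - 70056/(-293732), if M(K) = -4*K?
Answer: 11717279461501686/169365797767 ≈ 69183.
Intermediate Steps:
v(V) = 6 - 1/(4*V²) (v(V) = 6 + 1/((-4*V)*V) = 6 + 1/(-4*V²) = 6 - 1/(4*V²))
415098/v(310) - 70056/(-293732) = 415098/(6 - ¼/310²) - 70056/(-293732) = 415098/(6 - ¼*1/96100) - 70056*(-1/293732) = 415098/(6 - 1/384400) + 17514/73433 = 415098/(2306399/384400) + 17514/73433 = 415098*(384400/2306399) + 17514/73433 = 159563671200/2306399 + 17514/73433 = 11717279461501686/169365797767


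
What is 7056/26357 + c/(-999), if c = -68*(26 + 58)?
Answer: 52533376/8776881 ≈ 5.9854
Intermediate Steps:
c = -5712 (c = -68*84 = -5712)
7056/26357 + c/(-999) = 7056/26357 - 5712/(-999) = 7056*(1/26357) - 5712*(-1/999) = 7056/26357 + 1904/333 = 52533376/8776881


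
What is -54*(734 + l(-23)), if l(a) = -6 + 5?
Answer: -39582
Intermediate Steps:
l(a) = -1
-54*(734 + l(-23)) = -54*(734 - 1) = -54*733 = -39582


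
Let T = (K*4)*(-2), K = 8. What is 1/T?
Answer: -1/64 ≈ -0.015625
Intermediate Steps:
T = -64 (T = (8*4)*(-2) = 32*(-2) = -64)
1/T = 1/(-64) = -1/64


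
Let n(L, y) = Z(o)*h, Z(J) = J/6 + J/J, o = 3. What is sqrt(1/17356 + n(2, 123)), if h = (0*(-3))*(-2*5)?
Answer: sqrt(4339)/8678 ≈ 0.0075906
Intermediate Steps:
h = 0 (h = 0*(-10) = 0)
Z(J) = 1 + J/6 (Z(J) = J*(1/6) + 1 = J/6 + 1 = 1 + J/6)
n(L, y) = 0 (n(L, y) = (1 + (1/6)*3)*0 = (1 + 1/2)*0 = (3/2)*0 = 0)
sqrt(1/17356 + n(2, 123)) = sqrt(1/17356 + 0) = sqrt(1/17356) = sqrt(4339)/8678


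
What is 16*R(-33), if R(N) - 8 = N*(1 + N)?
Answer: 17024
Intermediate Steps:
R(N) = 8 + N*(1 + N)
16*R(-33) = 16*(8 - 33 + (-33)²) = 16*(8 - 33 + 1089) = 16*1064 = 17024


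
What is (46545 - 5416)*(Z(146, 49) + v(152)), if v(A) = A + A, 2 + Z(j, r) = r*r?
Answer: 111171687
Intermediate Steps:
Z(j, r) = -2 + r² (Z(j, r) = -2 + r*r = -2 + r²)
v(A) = 2*A
(46545 - 5416)*(Z(146, 49) + v(152)) = (46545 - 5416)*((-2 + 49²) + 2*152) = 41129*((-2 + 2401) + 304) = 41129*(2399 + 304) = 41129*2703 = 111171687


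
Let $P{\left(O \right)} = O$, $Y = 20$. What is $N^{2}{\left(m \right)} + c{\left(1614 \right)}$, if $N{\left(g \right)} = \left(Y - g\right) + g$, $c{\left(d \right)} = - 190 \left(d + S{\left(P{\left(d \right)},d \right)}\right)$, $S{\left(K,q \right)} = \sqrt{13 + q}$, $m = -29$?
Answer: $-306260 - 190 \sqrt{1627} \approx -3.1392 \cdot 10^{5}$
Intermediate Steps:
$c{\left(d \right)} = - 190 d - 190 \sqrt{13 + d}$ ($c{\left(d \right)} = - 190 \left(d + \sqrt{13 + d}\right) = - 190 d - 190 \sqrt{13 + d}$)
$N{\left(g \right)} = 20$ ($N{\left(g \right)} = \left(20 - g\right) + g = 20$)
$N^{2}{\left(m \right)} + c{\left(1614 \right)} = 20^{2} - \left(306660 + 190 \sqrt{13 + 1614}\right) = 400 - \left(306660 + 190 \sqrt{1627}\right) = -306260 - 190 \sqrt{1627}$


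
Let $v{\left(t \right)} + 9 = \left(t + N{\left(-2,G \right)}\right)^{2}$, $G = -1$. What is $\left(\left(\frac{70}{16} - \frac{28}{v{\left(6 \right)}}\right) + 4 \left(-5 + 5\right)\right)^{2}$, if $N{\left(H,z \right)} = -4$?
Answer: $\frac{159201}{1600} \approx 99.501$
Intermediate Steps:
$v{\left(t \right)} = -9 + \left(-4 + t\right)^{2}$ ($v{\left(t \right)} = -9 + \left(t - 4\right)^{2} = -9 + \left(-4 + t\right)^{2}$)
$\left(\left(\frac{70}{16} - \frac{28}{v{\left(6 \right)}}\right) + 4 \left(-5 + 5\right)\right)^{2} = \left(\left(\frac{70}{16} - \frac{28}{-9 + \left(-4 + 6\right)^{2}}\right) + 4 \left(-5 + 5\right)\right)^{2} = \left(\left(70 \cdot \frac{1}{16} - \frac{28}{-9 + 2^{2}}\right) + 4 \cdot 0\right)^{2} = \left(\left(\frac{35}{8} - \frac{28}{-9 + 4}\right) + 0\right)^{2} = \left(\left(\frac{35}{8} - \frac{28}{-5}\right) + 0\right)^{2} = \left(\left(\frac{35}{8} - - \frac{28}{5}\right) + 0\right)^{2} = \left(\left(\frac{35}{8} + \frac{28}{5}\right) + 0\right)^{2} = \left(\frac{399}{40} + 0\right)^{2} = \left(\frac{399}{40}\right)^{2} = \frac{159201}{1600}$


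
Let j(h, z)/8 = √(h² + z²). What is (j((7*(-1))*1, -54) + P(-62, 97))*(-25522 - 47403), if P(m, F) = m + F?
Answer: -2552375 - 583400*√2965 ≈ -3.4320e+7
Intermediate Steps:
P(m, F) = F + m
j(h, z) = 8*√(h² + z²)
(j((7*(-1))*1, -54) + P(-62, 97))*(-25522 - 47403) = (8*√(((7*(-1))*1)² + (-54)²) + (97 - 62))*(-25522 - 47403) = (8*√((-7*1)² + 2916) + 35)*(-72925) = (8*√((-7)² + 2916) + 35)*(-72925) = (8*√(49 + 2916) + 35)*(-72925) = (8*√2965 + 35)*(-72925) = (35 + 8*√2965)*(-72925) = -2552375 - 583400*√2965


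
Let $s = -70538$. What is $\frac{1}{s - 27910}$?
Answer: $- \frac{1}{98448} \approx -1.0158 \cdot 10^{-5}$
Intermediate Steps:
$\frac{1}{s - 27910} = \frac{1}{-70538 - 27910} = \frac{1}{-98448} = - \frac{1}{98448}$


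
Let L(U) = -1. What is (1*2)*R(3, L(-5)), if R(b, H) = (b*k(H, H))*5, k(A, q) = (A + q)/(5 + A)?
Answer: -15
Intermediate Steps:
k(A, q) = (A + q)/(5 + A)
R(b, H) = 10*H*b/(5 + H) (R(b, H) = (b*((H + H)/(5 + H)))*5 = (b*((2*H)/(5 + H)))*5 = (b*(2*H/(5 + H)))*5 = (2*H*b/(5 + H))*5 = 10*H*b/(5 + H))
(1*2)*R(3, L(-5)) = (1*2)*(10*(-1)*3/(5 - 1)) = 2*(10*(-1)*3/4) = 2*(10*(-1)*3*(¼)) = 2*(-15/2) = -15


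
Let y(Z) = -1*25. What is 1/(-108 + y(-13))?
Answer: -1/133 ≈ -0.0075188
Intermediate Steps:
y(Z) = -25
1/(-108 + y(-13)) = 1/(-108 - 25) = 1/(-133) = -1/133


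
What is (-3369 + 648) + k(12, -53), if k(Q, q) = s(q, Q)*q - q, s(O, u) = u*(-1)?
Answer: -2032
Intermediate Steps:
s(O, u) = -u
k(Q, q) = -q - Q*q (k(Q, q) = (-Q)*q - q = -Q*q - q = -q - Q*q)
(-3369 + 648) + k(12, -53) = (-3369 + 648) - 1*(-53)*(1 + 12) = -2721 - 1*(-53)*13 = -2721 + 689 = -2032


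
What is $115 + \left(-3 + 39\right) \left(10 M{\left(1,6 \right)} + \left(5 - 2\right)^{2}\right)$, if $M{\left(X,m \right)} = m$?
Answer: $2599$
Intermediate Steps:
$115 + \left(-3 + 39\right) \left(10 M{\left(1,6 \right)} + \left(5 - 2\right)^{2}\right) = 115 + \left(-3 + 39\right) \left(10 \cdot 6 + \left(5 - 2\right)^{2}\right) = 115 + 36 \left(60 + 3^{2}\right) = 115 + 36 \left(60 + 9\right) = 115 + 36 \cdot 69 = 115 + 2484 = 2599$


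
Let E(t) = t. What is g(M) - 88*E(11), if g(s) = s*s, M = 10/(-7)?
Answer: -47332/49 ≈ -965.96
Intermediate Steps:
M = -10/7 (M = 10*(-⅐) = -10/7 ≈ -1.4286)
g(s) = s²
g(M) - 88*E(11) = (-10/7)² - 88*11 = 100/49 - 968 = -47332/49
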